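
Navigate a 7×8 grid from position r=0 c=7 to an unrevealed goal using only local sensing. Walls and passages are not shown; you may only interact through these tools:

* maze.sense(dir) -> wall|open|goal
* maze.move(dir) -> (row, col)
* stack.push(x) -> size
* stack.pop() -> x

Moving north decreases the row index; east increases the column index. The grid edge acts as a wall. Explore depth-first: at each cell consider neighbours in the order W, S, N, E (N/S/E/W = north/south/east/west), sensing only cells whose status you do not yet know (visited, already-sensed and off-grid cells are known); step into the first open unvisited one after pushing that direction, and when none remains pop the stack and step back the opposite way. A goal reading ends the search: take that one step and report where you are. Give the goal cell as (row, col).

Do: maze.sense[dir=west]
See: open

Do: stack.push[x=west]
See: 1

Do: maze.move[dir=west]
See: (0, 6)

Do: maze.sense[dir=west]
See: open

Do: stack.push[x=west]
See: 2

Do: maze.move[dir=west]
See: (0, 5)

Do: maze.sense[dir=west]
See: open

Do: stack.push[x=west]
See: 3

Do: maze.move[dir=west]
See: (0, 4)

Do: maze.sense[dir=west]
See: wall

Do: maze.sense[dir=south]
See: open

Do: stack.push[x=south]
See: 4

Do: maze.move[dir=south]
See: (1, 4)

Do: maze.sense[dir=west]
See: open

Do: stack.push[x=west]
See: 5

Do: maze.move[dir=west]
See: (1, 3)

Do: maze.sense[dir=west]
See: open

Do: stack.push[x=west]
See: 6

Do: maze.move[dir=west]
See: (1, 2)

Do: maze.sense[dir=west]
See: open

Do: stack.push[x=west]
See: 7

Do: maze.move[dir=west]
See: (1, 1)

Do: maze.sense[dir=west]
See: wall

Do: maze.sense[dir=south]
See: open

Do: stack.push[x=south]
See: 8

Do: maze.move[dir=south]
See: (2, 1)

Do: maze.sense[dir=west]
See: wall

Do: maze.sense[dir=south]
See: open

Do: stack.push[x=south]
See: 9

Do: maze.move[dir=south]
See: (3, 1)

Do: maze.sense[dir=west]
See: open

Do: stack.push[x=west]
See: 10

Do: maze.move[dir=west]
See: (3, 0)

Do: maze.sense[dir=south]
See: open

Do: stack.push[x=south]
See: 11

Do: maze.move[dir=south]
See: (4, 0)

Do: maze.sense[dir=south]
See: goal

Do: maze.move[dir=south]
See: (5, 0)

Answer: (5, 0)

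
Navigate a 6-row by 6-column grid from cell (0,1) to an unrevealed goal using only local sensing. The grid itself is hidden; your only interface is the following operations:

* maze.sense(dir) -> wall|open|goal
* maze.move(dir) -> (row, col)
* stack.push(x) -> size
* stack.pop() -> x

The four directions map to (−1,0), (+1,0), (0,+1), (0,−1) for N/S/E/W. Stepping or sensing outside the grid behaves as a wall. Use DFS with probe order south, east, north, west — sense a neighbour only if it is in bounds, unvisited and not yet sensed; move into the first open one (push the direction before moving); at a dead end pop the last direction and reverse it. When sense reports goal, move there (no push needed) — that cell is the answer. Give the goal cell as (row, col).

I try maze.sense on dir=south, giving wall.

I invoke maze.sense on dir=east, and observe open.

Now I run stack.push on x=east, yielding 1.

I invoke maze.move on dir=east, which returns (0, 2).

I run maze.sense on dir=south, : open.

I try stack.push on x=south, yielding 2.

Using maze.move on dir=south, — result: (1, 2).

I run maze.sense on dir=south, which returns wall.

Invoking maze.sense on dir=east, yielding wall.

I try stack.pop(), which returns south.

Calling maze.move on dir=north, — result: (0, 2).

Next I call maze.sense on dir=east, and get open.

Using stack.push on x=east, which returns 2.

Invoking maze.move on dir=east, giving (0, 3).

I try maze.sense on dir=east, and observe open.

Using stack.push on x=east, and get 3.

Next I call maze.move on dir=east, : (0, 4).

Next I call maze.sense on dir=south, and get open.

Invoking stack.push on x=south, and see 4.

Calling maze.move on dir=south, and observe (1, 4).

I try maze.sense on dir=south, and observe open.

Then stack.push on x=south, — result: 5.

I try maze.move on dir=south, which returns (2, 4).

Calling maze.sense on dir=south, and see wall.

I use maze.sense on dir=east, and get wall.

Then maze.sense on dir=west, and see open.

I run stack.push on x=west, → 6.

Next I call maze.move on dir=west, giving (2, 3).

Now I run maze.sense on dir=south, and observe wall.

I try stack.pop(), yielding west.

I run maze.move on dir=east, → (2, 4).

I call stack.pop(), : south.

Invoking maze.move on dir=north, and observe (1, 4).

Calling maze.sense on dir=east, yielding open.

I call stack.push on x=east, yielding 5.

I use maze.move on dir=east, — result: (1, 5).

Calling maze.sense on dir=north, and get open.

Next I call stack.push on x=north, → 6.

Calling maze.move on dir=north, giving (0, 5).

Then stack.pop(), giving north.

Next I call maze.move on dir=south, which returns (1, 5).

I use stack.pop(), giving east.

Then maze.move on dir=west, — result: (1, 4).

I invoke stack.pop(), and get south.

Invoking maze.move on dir=north, and get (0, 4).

Calling stack.pop(), and observe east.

I use maze.move on dir=west, which returns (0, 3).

Calling stack.pop, and observe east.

Then maze.move on dir=west, and see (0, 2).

I call stack.pop, — result: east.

Calling maze.move on dir=west, giving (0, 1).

I run maze.sense on dir=west, and observe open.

Using stack.push on x=west, and see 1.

I call maze.move on dir=west, and get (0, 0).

Using maze.sense on dir=south, which returns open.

Now I run stack.push on x=south, and get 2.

I call maze.move on dir=south, which returns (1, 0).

Calling maze.sense on dir=south, yielding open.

I try stack.push on x=south, giving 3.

Next I call maze.move on dir=south, and observe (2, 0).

Calling maze.sense on dir=south, → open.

I call stack.push on x=south, → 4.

I invoke maze.move on dir=south, and get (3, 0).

Calling maze.sense on dir=south, giving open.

Now I run stack.push on x=south, which returns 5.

Invoking maze.move on dir=south, — result: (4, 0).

I try maze.sense on dir=south, : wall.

I call maze.sense on dir=east, : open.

I use stack.push on x=east, — result: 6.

Using maze.move on dir=east, and observe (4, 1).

Using maze.sense on dir=south, giving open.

I use stack.push on x=south, and observe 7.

Now I run maze.move on dir=south, and observe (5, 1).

I try maze.sense on dir=east, → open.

Then stack.push on x=east, and observe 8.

Next I call maze.move on dir=east, and observe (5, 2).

Using maze.sense on dir=east, giving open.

I try stack.push on x=east, : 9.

I call maze.move on dir=east, giving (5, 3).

I use maze.sense on dir=east, giving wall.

Then maze.sense on dir=north, which returns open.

Then stack.push on x=north, and observe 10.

Then maze.move on dir=north, yielding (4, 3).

I call maze.sense on dir=east, — result: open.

Invoking stack.push on x=east, and get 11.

I run maze.move on dir=east, yielding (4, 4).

I invoke maze.sense on dir=east, — result: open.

Invoking stack.push on x=east, which returns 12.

Now I run maze.move on dir=east, and see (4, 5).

I use maze.sense on dir=south, — result: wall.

I call maze.sense on dir=north, — result: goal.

Using maze.move on dir=north, and get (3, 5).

Answer: (3, 5)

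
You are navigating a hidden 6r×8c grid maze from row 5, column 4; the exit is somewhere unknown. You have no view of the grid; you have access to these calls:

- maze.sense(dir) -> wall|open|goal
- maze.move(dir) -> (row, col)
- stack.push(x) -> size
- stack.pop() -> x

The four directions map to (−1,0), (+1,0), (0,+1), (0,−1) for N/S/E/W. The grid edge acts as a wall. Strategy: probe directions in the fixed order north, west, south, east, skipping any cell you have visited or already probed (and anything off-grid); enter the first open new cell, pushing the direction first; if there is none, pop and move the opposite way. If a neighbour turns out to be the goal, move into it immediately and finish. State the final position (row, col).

I call maze.sense on dir='north', which returns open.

I invoke stack.push on x='north', which returns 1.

I use maze.move on dir='north', → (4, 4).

Invoking maze.sense on dir='north', yielding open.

I use stack.push on x='north', giving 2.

I invoke maze.move on dir='north', yielding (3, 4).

Calling maze.sense on dir='north', : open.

I invoke stack.push on x='north', and observe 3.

Using maze.move on dir='north', yielding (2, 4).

I run maze.sense on dir='north', and observe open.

I call stack.push on x='north', — result: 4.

I use maze.move on dir='north', and see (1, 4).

Calling maze.sense on dir='north', yielding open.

Using stack.push on x='north', and get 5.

Using maze.move on dir='north', — result: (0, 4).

I use maze.sense on dir='west', and observe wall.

Using maze.sense on dir='east', and see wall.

Then stack.pop, and get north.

Then maze.move on dir='south', and get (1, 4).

Using maze.sense on dir='west', → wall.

I call maze.sense on dir='east', → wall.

I try stack.pop(), — result: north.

I run maze.move on dir='south', : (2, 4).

I try maze.sense on dir='west', yielding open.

I try stack.push on x='west', : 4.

I run maze.move on dir='west', giving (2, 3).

I use maze.sense on dir='west', → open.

Invoking stack.push on x='west', yielding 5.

Now I run maze.move on dir='west', yielding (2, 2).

Then maze.sense on dir='north', and observe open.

I call stack.push on x='north', which returns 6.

I try maze.move on dir='north', yielding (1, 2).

I invoke maze.sense on dir='north', and observe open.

Invoking stack.push on x='north', — result: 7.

I use maze.move on dir='north', and observe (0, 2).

I call maze.sense on dir='west', giving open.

Using stack.push on x='west', which returns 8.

I try maze.move on dir='west', which returns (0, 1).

I invoke maze.sense on dir='west', yielding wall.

Calling maze.sense on dir='south', and observe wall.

Next I call stack.pop, which returns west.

Next I call maze.move on dir='east', and get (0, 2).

Using stack.pop, yielding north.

Invoking maze.move on dir='south', → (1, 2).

I invoke stack.pop(), giving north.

Then maze.move on dir='south', → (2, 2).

Now I run maze.sense on dir='west', which returns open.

I run stack.push on x='west', giving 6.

I try maze.move on dir='west', and see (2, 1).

I run maze.sense on dir='west', yielding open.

Then stack.push on x='west', yielding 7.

Using maze.move on dir='west', → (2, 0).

Calling maze.sense on dir='north', and see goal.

Using maze.move on dir='north', giving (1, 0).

Answer: (1, 0)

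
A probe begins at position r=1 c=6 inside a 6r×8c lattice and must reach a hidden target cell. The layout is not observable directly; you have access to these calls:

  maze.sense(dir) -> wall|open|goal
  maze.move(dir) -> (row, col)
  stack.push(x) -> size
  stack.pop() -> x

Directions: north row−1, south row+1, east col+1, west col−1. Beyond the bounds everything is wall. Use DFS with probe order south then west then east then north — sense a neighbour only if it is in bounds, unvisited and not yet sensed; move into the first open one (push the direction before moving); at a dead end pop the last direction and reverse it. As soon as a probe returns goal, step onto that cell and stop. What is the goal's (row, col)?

I use maze.sense(dir→south), : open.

Using stack.push(x→south), : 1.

Then maze.move(dir→south), : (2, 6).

Now I run maze.sense(dir→south), and get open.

I try stack.push(x→south), and observe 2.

I run maze.move(dir→south), yielding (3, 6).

I try maze.sense(dir→south), — result: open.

I try stack.push(x→south), — result: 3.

Now I run maze.move(dir→south), giving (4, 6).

I run maze.sense(dir→south), : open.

I call stack.push(x→south), giving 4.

Now I run maze.move(dir→south), which returns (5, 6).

Invoking maze.sense(dir→west), and get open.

I invoke stack.push(x→west), and get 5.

I call maze.move(dir→west), giving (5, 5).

I try maze.sense(dir→west), and observe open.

Calling stack.push(x→west), → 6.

I call maze.move(dir→west), : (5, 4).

I call maze.sense(dir→west), and get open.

Then stack.push(x→west), → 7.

Now I run maze.move(dir→west), yielding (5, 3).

I call maze.sense(dir→west), and see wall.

Using maze.sense(dir→north), yielding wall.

Next I call stack.pop, and get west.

I use maze.move(dir→east), yielding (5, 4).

I call maze.sense(dir→north), : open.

I try stack.push(x→north), and observe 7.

Calling maze.move(dir→north), giving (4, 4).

I try maze.sense(dir→east), which returns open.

Next I call stack.push(x→east), and get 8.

Next I call maze.move(dir→east), giving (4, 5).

I use maze.sense(dir→north), which returns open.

I call stack.push(x→north), : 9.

I call maze.move(dir→north), which returns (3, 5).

Using maze.sense(dir→west), giving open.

Calling stack.push(x→west), and get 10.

Next I call maze.move(dir→west), → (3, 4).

Calling maze.sense(dir→west), which returns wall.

Calling maze.sense(dir→north), : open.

Calling stack.push(x→north), → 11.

Then maze.move(dir→north), giving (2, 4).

Invoking maze.sense(dir→west), → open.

Then stack.push(x→west), and see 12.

I invoke maze.move(dir→west), → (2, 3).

Then maze.sense(dir→west), and see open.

I use stack.push(x→west), and get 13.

I run maze.move(dir→west), — result: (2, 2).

Calling maze.sense(dir→south), which returns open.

Calling stack.push(x→south), and see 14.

I invoke maze.move(dir→south), and get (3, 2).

I use maze.sense(dir→south), which returns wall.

I invoke maze.sense(dir→west), and observe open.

I try stack.push(x→west), and get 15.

I use maze.move(dir→west), yielding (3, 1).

I run maze.sense(dir→south), giving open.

Using stack.push(x→south), and get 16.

Next I call maze.move(dir→south), — result: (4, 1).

I invoke maze.sense(dir→south), and see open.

I try stack.push(x→south), : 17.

I use maze.move(dir→south), and observe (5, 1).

I use maze.sense(dir→west), : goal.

Invoking maze.move(dir→west), which returns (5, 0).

Answer: (5, 0)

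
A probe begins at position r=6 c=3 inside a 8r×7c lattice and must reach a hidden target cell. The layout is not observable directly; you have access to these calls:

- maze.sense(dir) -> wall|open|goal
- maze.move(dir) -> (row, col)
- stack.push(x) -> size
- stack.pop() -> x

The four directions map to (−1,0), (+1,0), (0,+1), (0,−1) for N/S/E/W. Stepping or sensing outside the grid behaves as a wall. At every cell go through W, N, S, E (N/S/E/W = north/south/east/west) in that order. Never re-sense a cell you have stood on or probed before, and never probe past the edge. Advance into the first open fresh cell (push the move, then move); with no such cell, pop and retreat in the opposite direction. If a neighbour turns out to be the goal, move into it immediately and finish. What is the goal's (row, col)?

% maze.sense west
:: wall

% maze.sense north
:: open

% stack.push north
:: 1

% maze.move north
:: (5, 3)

% maze.sense west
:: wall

% maze.sense north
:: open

% stack.push north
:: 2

% maze.move north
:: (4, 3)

% maze.sense west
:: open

% stack.push west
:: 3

% maze.move west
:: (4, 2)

% maze.sense west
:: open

% stack.push west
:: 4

% maze.move west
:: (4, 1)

% maze.sense west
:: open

% stack.push west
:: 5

% maze.move west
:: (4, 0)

% maze.sense north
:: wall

% maze.sense south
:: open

% stack.push south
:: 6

% maze.move south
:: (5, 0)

% maze.sense south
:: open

% stack.push south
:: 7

% maze.move south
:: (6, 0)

% maze.sense south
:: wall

% maze.sense east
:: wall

% stack.pop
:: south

% maze.move north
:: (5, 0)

% maze.sense east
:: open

% stack.push east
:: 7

% maze.move east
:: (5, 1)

% stack.pop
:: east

% maze.move west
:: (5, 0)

% stack.pop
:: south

% maze.move north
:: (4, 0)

% stack.pop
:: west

% maze.move east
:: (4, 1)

% maze.sense north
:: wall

% stack.pop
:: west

% maze.move east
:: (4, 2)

% maze.sense north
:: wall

% stack.pop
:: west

% maze.move east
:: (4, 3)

% maze.sense north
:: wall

% maze.sense east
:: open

% stack.push east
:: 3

% maze.move east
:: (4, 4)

% maze.sense north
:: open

% stack.push north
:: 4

% maze.move north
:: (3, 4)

% maze.sense north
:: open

% stack.push north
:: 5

% maze.move north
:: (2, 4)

% maze.sense west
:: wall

% maze.sense north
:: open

% stack.push north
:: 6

% maze.move north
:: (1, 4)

% maze.sense west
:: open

% stack.push west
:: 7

% maze.move west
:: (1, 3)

% maze.sense west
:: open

% stack.push west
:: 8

% maze.move west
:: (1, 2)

% maze.sense west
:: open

% stack.push west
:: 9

% maze.move west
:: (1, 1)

% maze.sense west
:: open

% stack.push west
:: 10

% maze.move west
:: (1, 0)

% maze.sense north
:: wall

% maze.sense south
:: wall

% stack.pop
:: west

% maze.move east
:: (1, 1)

% maze.sense north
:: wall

% maze.sense south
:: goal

% maze.move south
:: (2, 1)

Answer: (2, 1)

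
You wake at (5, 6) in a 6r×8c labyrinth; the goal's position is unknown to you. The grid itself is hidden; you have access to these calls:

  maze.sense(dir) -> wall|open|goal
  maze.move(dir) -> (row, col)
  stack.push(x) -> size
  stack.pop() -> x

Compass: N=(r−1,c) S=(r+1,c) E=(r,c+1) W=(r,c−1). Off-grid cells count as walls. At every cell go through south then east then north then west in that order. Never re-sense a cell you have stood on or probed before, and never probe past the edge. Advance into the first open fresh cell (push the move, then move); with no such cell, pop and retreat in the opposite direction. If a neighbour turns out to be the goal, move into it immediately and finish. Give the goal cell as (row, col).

# 1. sense(dir→east) ~> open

# 2. push(x→east) ~> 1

# 3. move(dir→east) ~> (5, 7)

# 4. sense(dir→north) ~> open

# 5. push(x→north) ~> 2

# 6. move(dir→north) ~> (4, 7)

# 7. sense(dir→north) ~> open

# 8. push(x→north) ~> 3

# 9. move(dir→north) ~> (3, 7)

# 10. sense(dir→north) ~> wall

# 11. sense(dir→west) ~> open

# 12. push(x→west) ~> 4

# 13. move(dir→west) ~> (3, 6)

# 14. sense(dir→south) ~> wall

# 15. sense(dir→north) ~> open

# 16. push(x→north) ~> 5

# 17. move(dir→north) ~> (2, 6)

# 18. sense(dir→north) ~> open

# 19. push(x→north) ~> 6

# 20. move(dir→north) ~> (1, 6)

# 21. sense(dir→east) ~> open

# 22. push(x→east) ~> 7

# 23. move(dir→east) ~> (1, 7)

# 24. sense(dir→north) ~> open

# 25. push(x→north) ~> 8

# 26. move(dir→north) ~> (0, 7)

# 27. sense(dir→west) ~> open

# 28. push(x→west) ~> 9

# 29. move(dir→west) ~> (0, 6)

# 30. sense(dir→west) ~> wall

# 31. pop() ~> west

# 32. move(dir→east) ~> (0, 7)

# 33. pop() ~> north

# 34. move(dir→south) ~> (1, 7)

# 35. pop() ~> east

# 36. move(dir→west) ~> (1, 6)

# 37. sense(dir→west) ~> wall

# 38. pop() ~> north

# 39. move(dir→south) ~> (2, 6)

# 40. sense(dir→west) ~> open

# 41. push(x→west) ~> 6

# 42. move(dir→west) ~> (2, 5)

# 43. sense(dir→south) ~> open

# 44. push(x→south) ~> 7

# 45. move(dir→south) ~> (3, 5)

# 46. sense(dir→south) ~> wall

# 47. sense(dir→west) ~> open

# 48. push(x→west) ~> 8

# 49. move(dir→west) ~> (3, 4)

# 50. sense(dir→south) ~> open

# 51. push(x→south) ~> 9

# 52. move(dir→south) ~> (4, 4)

# 53. sense(dir→south) ~> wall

# 54. sense(dir→west) ~> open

# 55. push(x→west) ~> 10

# 56. move(dir→west) ~> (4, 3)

# 57. sense(dir→south) ~> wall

# 58. sense(dir→north) ~> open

# 59. push(x→north) ~> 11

# 60. move(dir→north) ~> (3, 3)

# 61. sense(dir→north) ~> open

# 62. push(x→north) ~> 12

# 63. move(dir→north) ~> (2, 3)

# 64. sense(dir→east) ~> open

# 65. push(x→east) ~> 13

# 66. move(dir→east) ~> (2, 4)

# 67. sense(dir→north) ~> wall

# 68. pop() ~> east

# 69. move(dir→west) ~> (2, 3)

# 70. sense(dir→north) ~> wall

# 71. sense(dir→west) ~> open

# 72. push(x→west) ~> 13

# 73. move(dir→west) ~> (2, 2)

# 74. sense(dir→south) ~> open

# 75. push(x→south) ~> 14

# 76. move(dir→south) ~> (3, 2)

# 77. sense(dir→south) ~> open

# 78. push(x→south) ~> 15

# 79. move(dir→south) ~> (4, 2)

# 80. sense(dir→south) ~> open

# 81. push(x→south) ~> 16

# 82. move(dir→south) ~> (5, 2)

# 83. sense(dir→west) ~> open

# 84. push(x→west) ~> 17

# 85. move(dir→west) ~> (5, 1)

# 86. sense(dir→north) ~> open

# 87. push(x→north) ~> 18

# 88. move(dir→north) ~> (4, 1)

# 89. sense(dir→north) ~> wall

# 90. sense(dir→west) ~> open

# 91. push(x→west) ~> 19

# 92. move(dir→west) ~> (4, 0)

# 93. sense(dir→south) ~> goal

# 94. move(dir→south) ~> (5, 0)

Answer: (5, 0)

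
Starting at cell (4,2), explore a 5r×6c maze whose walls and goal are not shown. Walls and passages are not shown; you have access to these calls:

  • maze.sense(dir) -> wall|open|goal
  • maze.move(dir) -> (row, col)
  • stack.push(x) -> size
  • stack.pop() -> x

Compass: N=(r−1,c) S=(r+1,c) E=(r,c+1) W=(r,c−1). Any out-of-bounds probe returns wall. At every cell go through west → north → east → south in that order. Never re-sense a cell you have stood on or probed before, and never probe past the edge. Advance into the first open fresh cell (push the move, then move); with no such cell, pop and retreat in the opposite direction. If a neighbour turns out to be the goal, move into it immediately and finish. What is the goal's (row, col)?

! 1. maze.sense(dir→west) == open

! 2. stack.push(x→west) == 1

! 3. maze.move(dir→west) == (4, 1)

! 4. maze.sense(dir→west) == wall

! 5. maze.sense(dir→north) == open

! 6. stack.push(x→north) == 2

! 7. maze.move(dir→north) == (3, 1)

! 8. maze.sense(dir→west) == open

! 9. stack.push(x→west) == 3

! 10. maze.move(dir→west) == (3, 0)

! 11. maze.sense(dir→north) == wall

! 12. stack.pop() == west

! 13. maze.move(dir→east) == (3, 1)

! 14. maze.sense(dir→north) == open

! 15. stack.push(x→north) == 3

! 16. maze.move(dir→north) == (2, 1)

! 17. maze.sense(dir→north) == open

! 18. stack.push(x→north) == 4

! 19. maze.move(dir→north) == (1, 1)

! 20. maze.sense(dir→west) == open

! 21. stack.push(x→west) == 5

! 22. maze.move(dir→west) == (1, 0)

! 23. maze.sense(dir→north) == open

! 24. stack.push(x→north) == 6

! 25. maze.move(dir→north) == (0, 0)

! 26. maze.sense(dir→east) == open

! 27. stack.push(x→east) == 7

! 28. maze.move(dir→east) == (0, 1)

! 29. maze.sense(dir→east) == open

! 30. stack.push(x→east) == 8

! 31. maze.move(dir→east) == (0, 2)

! 32. maze.sense(dir→east) == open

! 33. stack.push(x→east) == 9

! 34. maze.move(dir→east) == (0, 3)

! 35. maze.sense(dir→east) == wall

! 36. maze.sense(dir→south) == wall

! 37. stack.pop() == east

! 38. maze.move(dir→west) == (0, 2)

! 39. maze.sense(dir→south) == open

! 40. stack.push(x→south) == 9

! 41. maze.move(dir→south) == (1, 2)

! 42. maze.sense(dir→south) == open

! 43. stack.push(x→south) == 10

! 44. maze.move(dir→south) == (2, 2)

! 45. maze.sense(dir→east) == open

! 46. stack.push(x→east) == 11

! 47. maze.move(dir→east) == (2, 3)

! 48. maze.sense(dir→east) == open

! 49. stack.push(x→east) == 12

! 50. maze.move(dir→east) == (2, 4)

! 51. maze.sense(dir→north) == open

! 52. stack.push(x→north) == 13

! 53. maze.move(dir→north) == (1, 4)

! 54. maze.sense(dir→east) == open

! 55. stack.push(x→east) == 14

! 56. maze.move(dir→east) == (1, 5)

! 57. maze.sense(dir→north) == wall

! 58. maze.sense(dir→south) == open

! 59. stack.push(x→south) == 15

! 60. maze.move(dir→south) == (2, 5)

! 61. maze.sense(dir→south) == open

! 62. stack.push(x→south) == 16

! 63. maze.move(dir→south) == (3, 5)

! 64. maze.sense(dir→west) == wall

! 65. maze.sense(dir→south) == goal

! 66. maze.move(dir→south) == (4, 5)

Answer: (4, 5)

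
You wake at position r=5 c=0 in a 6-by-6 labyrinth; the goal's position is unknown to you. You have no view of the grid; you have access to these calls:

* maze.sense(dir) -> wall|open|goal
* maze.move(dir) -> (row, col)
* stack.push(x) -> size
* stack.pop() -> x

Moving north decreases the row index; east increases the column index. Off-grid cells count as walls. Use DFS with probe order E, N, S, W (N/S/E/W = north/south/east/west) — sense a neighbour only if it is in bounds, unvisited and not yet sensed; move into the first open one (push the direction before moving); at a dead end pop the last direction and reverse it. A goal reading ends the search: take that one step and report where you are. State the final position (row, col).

·→ maze.sense(dir→east)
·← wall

·→ maze.sense(dir→north)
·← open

·→ stack.push(x→north)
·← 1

·→ maze.move(dir→north)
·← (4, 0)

·→ maze.sense(dir→east)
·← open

·→ stack.push(x→east)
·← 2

·→ maze.move(dir→east)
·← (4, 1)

·→ maze.sense(dir→east)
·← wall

·→ maze.sense(dir→north)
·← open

·→ stack.push(x→north)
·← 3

·→ maze.move(dir→north)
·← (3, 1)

·→ maze.sense(dir→east)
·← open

·→ stack.push(x→east)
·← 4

·→ maze.move(dir→east)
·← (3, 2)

·→ maze.sense(dir→east)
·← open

·→ stack.push(x→east)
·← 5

·→ maze.move(dir→east)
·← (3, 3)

·→ maze.sense(dir→east)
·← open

·→ stack.push(x→east)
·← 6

·→ maze.move(dir→east)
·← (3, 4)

·→ maze.sense(dir→east)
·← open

·→ stack.push(x→east)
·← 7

·→ maze.move(dir→east)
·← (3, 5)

·→ maze.sense(dir→north)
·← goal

·→ maze.move(dir→north)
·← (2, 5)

Answer: (2, 5)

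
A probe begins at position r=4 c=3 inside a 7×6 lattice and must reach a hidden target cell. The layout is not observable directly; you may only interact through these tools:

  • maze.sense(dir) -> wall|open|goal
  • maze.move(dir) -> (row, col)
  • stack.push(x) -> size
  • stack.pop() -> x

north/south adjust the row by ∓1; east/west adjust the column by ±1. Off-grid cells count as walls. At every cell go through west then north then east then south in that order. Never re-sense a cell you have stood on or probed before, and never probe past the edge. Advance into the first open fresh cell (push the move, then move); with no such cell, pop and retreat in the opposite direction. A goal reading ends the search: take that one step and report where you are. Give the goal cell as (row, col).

! sense(west) -> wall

! sense(north) -> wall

! sense(east) -> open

! push(east) -> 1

! move(east) -> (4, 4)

! sense(north) -> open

! push(north) -> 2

! move(north) -> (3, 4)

! sense(north) -> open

! push(north) -> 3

! move(north) -> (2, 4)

! sense(west) -> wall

! sense(north) -> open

! push(north) -> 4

! move(north) -> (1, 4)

! sense(west) -> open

! push(west) -> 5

! move(west) -> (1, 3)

! sense(west) -> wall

! sense(north) -> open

! push(north) -> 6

! move(north) -> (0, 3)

! sense(west) -> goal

! move(west) -> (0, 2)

Answer: (0, 2)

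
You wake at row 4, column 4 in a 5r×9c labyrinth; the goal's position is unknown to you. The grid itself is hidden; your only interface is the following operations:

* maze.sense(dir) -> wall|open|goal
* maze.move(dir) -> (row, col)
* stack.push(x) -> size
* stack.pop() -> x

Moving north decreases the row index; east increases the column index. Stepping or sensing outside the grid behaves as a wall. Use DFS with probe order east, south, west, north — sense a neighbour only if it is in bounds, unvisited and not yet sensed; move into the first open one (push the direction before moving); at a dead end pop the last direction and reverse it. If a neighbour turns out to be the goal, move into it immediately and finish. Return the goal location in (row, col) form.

I use sense passing dir=east, giving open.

I try push passing x=east, : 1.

I call move passing dir=east, giving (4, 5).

I run sense passing dir=east, — result: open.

Invoking push passing x=east, and see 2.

Invoking move passing dir=east, : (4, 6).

Using sense passing dir=east, which returns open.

Then push passing x=east, giving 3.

I run move passing dir=east, which returns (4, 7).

I call sense passing dir=east, yielding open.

I invoke push passing x=east, yielding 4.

I run move passing dir=east, which returns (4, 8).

I run sense passing dir=north, → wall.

Then pop, — result: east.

I call move passing dir=west, yielding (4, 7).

Then sense passing dir=north, and get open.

I invoke push passing x=north, : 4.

Now I run move passing dir=north, : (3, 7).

Calling sense passing dir=west, and get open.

Next I call push passing x=west, — result: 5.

I try move passing dir=west, and get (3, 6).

Calling sense passing dir=west, : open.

Now I run push passing x=west, giving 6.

Using move passing dir=west, → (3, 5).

Using sense passing dir=west, and observe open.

Next I call push passing x=west, — result: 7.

Now I run move passing dir=west, and get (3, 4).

I try sense passing dir=west, and observe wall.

I try sense passing dir=north, and see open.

Calling push passing x=north, : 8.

I run move passing dir=north, : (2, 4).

I invoke sense passing dir=east, : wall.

Calling sense passing dir=west, : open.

I invoke push passing x=west, and get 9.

Next I call move passing dir=west, giving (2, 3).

I call sense passing dir=west, and see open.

I call push passing x=west, — result: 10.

I try move passing dir=west, and get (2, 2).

Calling sense passing dir=south, → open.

Using push passing x=south, : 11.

I try move passing dir=south, → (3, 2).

Then sense passing dir=south, → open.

Then push passing x=south, yielding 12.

Calling move passing dir=south, → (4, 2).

I use sense passing dir=east, and see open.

I try push passing x=east, : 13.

Then move passing dir=east, and see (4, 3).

I use pop, which returns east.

I invoke move passing dir=west, giving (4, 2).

Calling sense passing dir=west, and get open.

I try push passing x=west, yielding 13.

I call move passing dir=west, which returns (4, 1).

I use sense passing dir=west, yielding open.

I use push passing x=west, and get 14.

Using move passing dir=west, yielding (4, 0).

Now I run sense passing dir=north, which returns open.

Now I run push passing x=north, giving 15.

Then move passing dir=north, : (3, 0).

Using sense passing dir=east, and see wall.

Then sense passing dir=north, and get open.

I try push passing x=north, → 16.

Next I call move passing dir=north, and see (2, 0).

I run sense passing dir=east, and observe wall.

Then sense passing dir=north, — result: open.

Then push passing x=north, which returns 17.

Using move passing dir=north, and observe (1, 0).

Using sense passing dir=east, and see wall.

Invoking sense passing dir=north, : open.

I try push passing x=north, which returns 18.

Calling move passing dir=north, which returns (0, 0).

I invoke sense passing dir=east, and get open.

Now I run push passing x=east, : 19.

Now I run move passing dir=east, : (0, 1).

Using sense passing dir=east, → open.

I run push passing x=east, → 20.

I run move passing dir=east, — result: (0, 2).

I run sense passing dir=east, giving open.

I run push passing x=east, and get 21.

I use move passing dir=east, → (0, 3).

Then sense passing dir=east, : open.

I run push passing x=east, — result: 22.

I use move passing dir=east, yielding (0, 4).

Using sense passing dir=east, — result: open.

I try push passing x=east, → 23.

I use move passing dir=east, and get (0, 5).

Then sense passing dir=east, and observe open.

Next I call push passing x=east, — result: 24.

Now I run move passing dir=east, and get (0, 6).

Then sense passing dir=east, → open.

I invoke push passing x=east, : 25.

I invoke move passing dir=east, — result: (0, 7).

I invoke sense passing dir=east, : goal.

Next I call move passing dir=east, and see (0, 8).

Answer: (0, 8)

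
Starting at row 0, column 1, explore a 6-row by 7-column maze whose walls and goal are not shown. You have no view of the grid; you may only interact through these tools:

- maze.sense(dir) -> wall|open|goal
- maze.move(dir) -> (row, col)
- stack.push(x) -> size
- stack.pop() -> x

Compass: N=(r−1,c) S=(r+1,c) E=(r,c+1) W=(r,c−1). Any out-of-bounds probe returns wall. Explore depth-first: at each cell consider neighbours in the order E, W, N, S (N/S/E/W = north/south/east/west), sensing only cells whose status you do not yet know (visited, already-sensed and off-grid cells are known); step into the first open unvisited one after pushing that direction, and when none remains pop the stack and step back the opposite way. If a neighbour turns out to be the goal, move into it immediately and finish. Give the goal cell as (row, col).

Do: maze.sense[dir: east]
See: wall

Do: maze.sense[dir: west]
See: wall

Do: maze.sense[dir: south]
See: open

Do: stack.push[x: south]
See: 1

Do: maze.move[dir: south]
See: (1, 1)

Do: maze.sense[dir: east]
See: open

Do: stack.push[x: east]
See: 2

Do: maze.move[dir: east]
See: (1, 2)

Do: maze.sense[dir: east]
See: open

Do: stack.push[x: east]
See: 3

Do: maze.move[dir: east]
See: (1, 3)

Do: maze.sense[dir: east]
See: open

Do: stack.push[x: east]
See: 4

Do: maze.move[dir: east]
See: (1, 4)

Do: maze.sense[dir: east]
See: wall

Do: maze.sense[dir: north]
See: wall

Do: maze.sense[dir: south]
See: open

Do: stack.push[x: south]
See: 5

Do: maze.move[dir: south]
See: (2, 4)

Do: maze.sense[dir: east]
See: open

Do: stack.push[x: east]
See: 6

Do: maze.move[dir: east]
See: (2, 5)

Do: maze.sense[dir: east]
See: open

Do: stack.push[x: east]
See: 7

Do: maze.move[dir: east]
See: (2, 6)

Do: maze.sense[dir: north]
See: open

Do: stack.push[x: north]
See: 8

Do: maze.move[dir: north]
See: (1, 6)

Do: maze.sense[dir: north]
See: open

Do: stack.push[x: north]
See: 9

Do: maze.move[dir: north]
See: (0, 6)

Do: maze.sense[dir: west]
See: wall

Do: stack.pop[]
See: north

Do: maze.move[dir: south]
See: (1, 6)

Do: stack.pop[]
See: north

Do: maze.move[dir: south]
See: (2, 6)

Do: maze.sense[dir: south]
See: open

Do: stack.push[x: south]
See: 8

Do: maze.move[dir: south]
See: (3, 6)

Do: maze.sense[dir: west]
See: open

Do: stack.push[x: west]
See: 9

Do: maze.move[dir: west]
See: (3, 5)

Do: maze.sense[dir: west]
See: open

Do: stack.push[x: west]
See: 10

Do: maze.move[dir: west]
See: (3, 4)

Do: maze.sense[dir: west]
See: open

Do: stack.push[x: west]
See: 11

Do: maze.move[dir: west]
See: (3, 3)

Do: maze.sense[dir: west]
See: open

Do: stack.push[x: west]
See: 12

Do: maze.move[dir: west]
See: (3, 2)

Do: maze.sense[dir: west]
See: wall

Do: maze.sense[dir: north]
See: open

Do: stack.push[x: north]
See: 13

Do: maze.move[dir: north]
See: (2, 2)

Do: maze.sense[dir: east]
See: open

Do: stack.push[x: east]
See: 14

Do: maze.move[dir: east]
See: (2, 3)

Do: stack.pop[]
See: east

Do: maze.move[dir: west]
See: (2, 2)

Do: maze.sense[dir: west]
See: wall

Do: stack.pop[]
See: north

Do: maze.move[dir: south]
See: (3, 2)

Do: maze.sense[dir: south]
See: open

Do: stack.push[x: south]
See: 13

Do: maze.move[dir: south]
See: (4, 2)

Do: maze.sense[dir: east]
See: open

Do: stack.push[x: east]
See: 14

Do: maze.move[dir: east]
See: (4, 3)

Do: maze.sense[dir: east]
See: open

Do: stack.push[x: east]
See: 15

Do: maze.move[dir: east]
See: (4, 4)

Do: maze.sense[dir: east]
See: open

Do: stack.push[x: east]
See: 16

Do: maze.move[dir: east]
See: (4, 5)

Do: maze.sense[dir: east]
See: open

Do: stack.push[x: east]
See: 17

Do: maze.move[dir: east]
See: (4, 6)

Do: maze.sense[dir: south]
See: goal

Do: maze.move[dir: south]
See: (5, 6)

Answer: (5, 6)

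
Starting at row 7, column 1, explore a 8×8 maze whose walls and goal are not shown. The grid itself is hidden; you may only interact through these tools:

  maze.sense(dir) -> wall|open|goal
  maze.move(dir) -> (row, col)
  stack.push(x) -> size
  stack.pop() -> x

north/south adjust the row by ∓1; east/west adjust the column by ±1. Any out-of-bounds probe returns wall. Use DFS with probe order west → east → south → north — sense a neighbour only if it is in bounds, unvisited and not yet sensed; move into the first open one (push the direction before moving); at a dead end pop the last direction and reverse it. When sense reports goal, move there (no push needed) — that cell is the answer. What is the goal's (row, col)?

~$ sense dir=west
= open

~$ push x=west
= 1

~$ move dir=west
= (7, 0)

~$ sense dir=north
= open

~$ push x=north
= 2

~$ move dir=north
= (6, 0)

~$ sense dir=east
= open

~$ push x=east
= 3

~$ move dir=east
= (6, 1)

~$ sense dir=east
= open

~$ push x=east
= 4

~$ move dir=east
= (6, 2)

~$ sense dir=east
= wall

~$ sense dir=south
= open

~$ push x=south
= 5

~$ move dir=south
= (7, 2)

~$ sense dir=east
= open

~$ push x=east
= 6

~$ move dir=east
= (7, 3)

~$ sense dir=east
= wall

~$ pop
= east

~$ move dir=west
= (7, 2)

~$ pop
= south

~$ move dir=north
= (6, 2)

~$ sense dir=north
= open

~$ push x=north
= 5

~$ move dir=north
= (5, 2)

~$ sense dir=west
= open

~$ push x=west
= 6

~$ move dir=west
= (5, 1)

~$ sense dir=west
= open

~$ push x=west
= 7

~$ move dir=west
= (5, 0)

~$ sense dir=north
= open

~$ push x=north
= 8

~$ move dir=north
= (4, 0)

~$ sense dir=east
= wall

~$ sense dir=north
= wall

~$ pop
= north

~$ move dir=south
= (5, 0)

~$ pop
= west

~$ move dir=east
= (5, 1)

~$ pop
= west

~$ move dir=east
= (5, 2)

~$ sense dir=east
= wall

~$ sense dir=north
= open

~$ push x=north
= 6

~$ move dir=north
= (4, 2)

~$ sense dir=east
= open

~$ push x=east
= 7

~$ move dir=east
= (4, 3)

~$ sense dir=east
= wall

~$ sense dir=north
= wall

~$ pop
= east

~$ move dir=west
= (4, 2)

~$ sense dir=north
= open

~$ push x=north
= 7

~$ move dir=north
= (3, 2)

~$ sense dir=west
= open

~$ push x=west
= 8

~$ move dir=west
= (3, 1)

~$ sense dir=north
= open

~$ push x=north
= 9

~$ move dir=north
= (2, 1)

~$ sense dir=west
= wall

~$ sense dir=east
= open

~$ push x=east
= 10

~$ move dir=east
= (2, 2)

~$ sense dir=east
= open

~$ push x=east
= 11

~$ move dir=east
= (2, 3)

~$ sense dir=east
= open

~$ push x=east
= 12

~$ move dir=east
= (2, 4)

~$ sense dir=east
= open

~$ push x=east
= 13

~$ move dir=east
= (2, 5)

~$ sense dir=east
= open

~$ push x=east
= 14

~$ move dir=east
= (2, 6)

~$ sense dir=east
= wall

~$ sense dir=south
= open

~$ push x=south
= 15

~$ move dir=south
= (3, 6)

~$ sense dir=west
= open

~$ push x=west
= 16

~$ move dir=west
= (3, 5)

~$ sense dir=west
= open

~$ push x=west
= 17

~$ move dir=west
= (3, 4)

~$ pop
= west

~$ move dir=east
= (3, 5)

~$ sense dir=south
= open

~$ push x=south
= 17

~$ move dir=south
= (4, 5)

~$ sense dir=east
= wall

~$ sense dir=south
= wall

~$ pop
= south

~$ move dir=north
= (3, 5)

~$ pop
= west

~$ move dir=east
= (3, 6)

~$ sense dir=east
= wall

~$ pop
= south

~$ move dir=north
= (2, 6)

~$ sense dir=north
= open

~$ push x=north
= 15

~$ move dir=north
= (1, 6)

~$ sense dir=west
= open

~$ push x=west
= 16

~$ move dir=west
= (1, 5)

~$ sense dir=west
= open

~$ push x=west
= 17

~$ move dir=west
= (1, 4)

~$ sense dir=west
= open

~$ push x=west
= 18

~$ move dir=west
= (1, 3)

~$ sense dir=west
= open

~$ push x=west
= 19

~$ move dir=west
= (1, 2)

~$ sense dir=west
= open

~$ push x=west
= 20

~$ move dir=west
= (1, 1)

~$ sense dir=west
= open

~$ push x=west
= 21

~$ move dir=west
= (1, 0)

~$ sense dir=north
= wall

~$ pop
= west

~$ move dir=east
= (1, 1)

~$ sense dir=north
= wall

~$ pop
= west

~$ move dir=east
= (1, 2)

~$ sense dir=north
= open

~$ push x=north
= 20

~$ move dir=north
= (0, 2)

~$ sense dir=east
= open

~$ push x=east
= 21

~$ move dir=east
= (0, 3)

~$ sense dir=east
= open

~$ push x=east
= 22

~$ move dir=east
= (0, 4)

~$ sense dir=east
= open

~$ push x=east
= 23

~$ move dir=east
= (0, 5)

~$ sense dir=east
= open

~$ push x=east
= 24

~$ move dir=east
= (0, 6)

~$ sense dir=east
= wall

~$ pop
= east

~$ move dir=west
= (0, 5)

~$ pop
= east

~$ move dir=west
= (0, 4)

~$ pop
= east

~$ move dir=west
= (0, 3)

~$ pop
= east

~$ move dir=west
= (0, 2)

~$ pop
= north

~$ move dir=south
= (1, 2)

~$ pop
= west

~$ move dir=east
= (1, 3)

~$ pop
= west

~$ move dir=east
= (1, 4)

~$ pop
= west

~$ move dir=east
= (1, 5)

~$ pop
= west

~$ move dir=east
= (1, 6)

~$ sense dir=east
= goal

~$ move dir=east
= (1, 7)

Answer: (1, 7)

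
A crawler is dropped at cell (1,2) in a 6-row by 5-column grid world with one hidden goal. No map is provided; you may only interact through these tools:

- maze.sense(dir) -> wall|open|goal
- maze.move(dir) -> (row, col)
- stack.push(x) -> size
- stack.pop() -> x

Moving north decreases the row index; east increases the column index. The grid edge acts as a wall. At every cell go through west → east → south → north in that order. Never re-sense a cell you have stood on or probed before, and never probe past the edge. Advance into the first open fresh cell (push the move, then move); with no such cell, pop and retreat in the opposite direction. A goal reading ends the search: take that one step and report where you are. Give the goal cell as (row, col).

Action: sense[dir: west]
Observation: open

Action: push[x: west]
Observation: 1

Action: move[dir: west]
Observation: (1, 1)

Action: sense[dir: west]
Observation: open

Action: push[x: west]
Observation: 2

Action: move[dir: west]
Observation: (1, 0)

Action: sense[dir: south]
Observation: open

Action: push[x: south]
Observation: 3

Action: move[dir: south]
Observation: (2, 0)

Action: sense[dir: east]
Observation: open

Action: push[x: east]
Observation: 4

Action: move[dir: east]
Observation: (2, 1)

Action: sense[dir: east]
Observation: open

Action: push[x: east]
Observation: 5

Action: move[dir: east]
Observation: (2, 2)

Action: sense[dir: east]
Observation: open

Action: push[x: east]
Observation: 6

Action: move[dir: east]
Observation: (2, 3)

Action: sense[dir: east]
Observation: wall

Action: sense[dir: south]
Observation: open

Action: push[x: south]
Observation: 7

Action: move[dir: south]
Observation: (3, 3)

Action: sense[dir: west]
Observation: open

Action: push[x: west]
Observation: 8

Action: move[dir: west]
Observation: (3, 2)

Action: sense[dir: west]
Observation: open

Action: push[x: west]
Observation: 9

Action: move[dir: west]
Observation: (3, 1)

Action: sense[dir: west]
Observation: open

Action: push[x: west]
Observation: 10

Action: move[dir: west]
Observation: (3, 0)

Action: sense[dir: south]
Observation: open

Action: push[x: south]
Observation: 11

Action: move[dir: south]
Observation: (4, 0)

Action: sense[dir: east]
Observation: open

Action: push[x: east]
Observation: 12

Action: move[dir: east]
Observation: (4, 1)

Action: sense[dir: east]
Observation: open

Action: push[x: east]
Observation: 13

Action: move[dir: east]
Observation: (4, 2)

Action: sense[dir: east]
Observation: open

Action: push[x: east]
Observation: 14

Action: move[dir: east]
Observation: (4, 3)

Action: sense[dir: east]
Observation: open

Action: push[x: east]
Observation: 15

Action: move[dir: east]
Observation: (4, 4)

Action: sense[dir: south]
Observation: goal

Action: move[dir: south]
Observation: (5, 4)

Answer: (5, 4)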